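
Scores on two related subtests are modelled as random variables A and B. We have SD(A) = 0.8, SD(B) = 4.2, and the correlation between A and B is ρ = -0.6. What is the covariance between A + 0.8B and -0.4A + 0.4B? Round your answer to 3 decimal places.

Var(A) = (0.8)² = 0.64;  Var(B) = (4.2)² = 17.64
cov(A,B) = ρ·SD(A)·SD(B) = -0.6·0.8·4.2 = -2.016
cov(A + 0.8B, -0.4A + 0.4B) = (1)(-0.4)Var(A) + (0.8)(0.4)Var(B) + [(1)(0.4) + (0.8)(-0.4)]cov(A,B)
= -0.4·0.64 + 0.32·17.64 + 0.08·-2.016 = 5.22752

5.228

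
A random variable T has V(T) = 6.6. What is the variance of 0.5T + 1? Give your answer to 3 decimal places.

V(0.5T + 1) = (0.5)²·V(T) = 0.25·6.6 = 1.65

1.650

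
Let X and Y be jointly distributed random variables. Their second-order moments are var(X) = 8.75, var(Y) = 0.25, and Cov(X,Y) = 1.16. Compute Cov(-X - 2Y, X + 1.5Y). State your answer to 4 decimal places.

-13.5600

Cov(-X - 2Y, X + 1.5Y) = (-1)(1)var(X) + (-2)(1.5)var(Y) + [(-1)(1.5) + (-2)(1)]Cov(X,Y)
= -1·8.75 + -3·0.25 + -3.5·1.16 = -13.56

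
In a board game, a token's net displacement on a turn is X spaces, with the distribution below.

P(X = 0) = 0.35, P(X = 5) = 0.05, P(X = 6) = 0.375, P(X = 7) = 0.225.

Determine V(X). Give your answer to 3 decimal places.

E[X] = (0)(0.35) + (5)(0.05) + (6)(0.375) + (7)(0.225) = 4.075
E[X²] = (0)²(0.35) + (5)²(0.05) + (6)²(0.375) + (7)²(0.225) = 25.775
V(X) = E[X²] − (E[X])² = 25.775 − (4.075)² = 9.169375

9.169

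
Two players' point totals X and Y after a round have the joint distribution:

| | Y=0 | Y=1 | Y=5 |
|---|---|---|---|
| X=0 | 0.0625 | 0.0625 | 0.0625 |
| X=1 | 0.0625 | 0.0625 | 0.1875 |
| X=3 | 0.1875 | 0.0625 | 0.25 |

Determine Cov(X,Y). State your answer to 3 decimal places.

0.066

E[X] = 1.8125,  E[Y] = 2.6875
E[XY] = 4.9375
Cov(X,Y) = E[XY] − E[X]E[Y] = 4.9375 − (1.8125)(2.6875) = 0.06640625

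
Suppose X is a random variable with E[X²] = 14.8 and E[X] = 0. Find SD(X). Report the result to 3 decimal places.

var(X) = 14.8 − (0)² = 14.8
SD(X) = √14.8 ≈ 3.847

3.847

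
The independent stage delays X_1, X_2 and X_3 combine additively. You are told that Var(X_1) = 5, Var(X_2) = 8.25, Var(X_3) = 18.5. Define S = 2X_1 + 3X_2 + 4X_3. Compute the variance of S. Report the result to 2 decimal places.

390.25

By independence, Var(S) = (2)²Var(X_1) + (3)²Var(X_2) + (4)²Var(X_3)
= (2)²·5 + (3)²·8.25 + (4)²·18.5 = 390.25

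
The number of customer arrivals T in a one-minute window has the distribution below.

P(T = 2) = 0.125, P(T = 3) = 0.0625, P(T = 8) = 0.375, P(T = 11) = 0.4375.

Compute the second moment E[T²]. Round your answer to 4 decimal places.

E[T²] = (2)²(0.125) + (3)²(0.0625) + (8)²(0.375) + (11)²(0.4375) = 78

78.0000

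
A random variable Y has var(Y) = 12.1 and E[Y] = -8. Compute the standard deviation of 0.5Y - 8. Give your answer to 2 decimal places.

var(0.5Y - 8) = (0.5)²·12.1 = 3.025
sd(0.5Y - 8) = √3.025 ≈ 1.74

1.74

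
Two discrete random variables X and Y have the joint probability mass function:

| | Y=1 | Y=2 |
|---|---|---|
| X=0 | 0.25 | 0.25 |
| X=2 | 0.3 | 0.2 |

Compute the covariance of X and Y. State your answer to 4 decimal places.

E[X] = 1,  E[Y] = 1.45
E[XY] = 1.4
Cov(X,Y) = E[XY] − E[X]E[Y] = 1.4 − (1)(1.45) = -0.05

-0.0500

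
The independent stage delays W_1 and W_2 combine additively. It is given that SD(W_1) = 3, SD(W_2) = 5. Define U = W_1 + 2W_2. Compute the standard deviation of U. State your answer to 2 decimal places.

Var(W_1) = 9, Var(W_2) = 25
By independence, Var(U) = (1)²Var(W_1) + (2)²Var(W_2)
= (1)²·9 + (2)²·25 = 109
SD(U) = √109 ≈ 10.44

10.44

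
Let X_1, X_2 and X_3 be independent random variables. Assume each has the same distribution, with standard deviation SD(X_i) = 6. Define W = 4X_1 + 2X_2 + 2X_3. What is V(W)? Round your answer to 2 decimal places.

V(X_i) = (6)² = 36
By independence, V(W) = (4)²V(X_1) + (2)²V(X_2) + (2)²V(X_3)
= (4)²·36 + (2)²·36 + (2)²·36 = 864

864.00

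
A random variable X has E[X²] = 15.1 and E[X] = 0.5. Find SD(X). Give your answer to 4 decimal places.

3.8536

Var(X) = 15.1 − (0.5)² = 14.85
SD(X) = √14.85 ≈ 3.8536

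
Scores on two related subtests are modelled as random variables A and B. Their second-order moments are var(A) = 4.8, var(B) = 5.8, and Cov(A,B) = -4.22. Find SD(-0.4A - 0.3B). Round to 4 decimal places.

var(-0.4A - 0.3B) = (-0.4)²·var(A) + (-0.3)²·var(B) + 2·(-0.4)·(-0.3)·Cov(A,B)
= 0.16·4.8 + 0.09·5.8 + 0.24·-4.22 = 0.2772
SD(-0.4A - 0.3B) = √0.2772 ≈ 0.5265

0.5265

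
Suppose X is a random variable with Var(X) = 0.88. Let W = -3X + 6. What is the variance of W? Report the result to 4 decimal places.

Var(-3X + 6) = (-3)²·Var(X) = 9·0.88 = 7.92

7.9200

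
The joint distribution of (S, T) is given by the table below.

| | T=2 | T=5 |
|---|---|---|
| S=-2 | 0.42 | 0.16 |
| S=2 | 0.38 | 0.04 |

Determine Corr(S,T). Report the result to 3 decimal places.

E[S] = -0.32,  E[T] = 2.6
E[ST] = -1.36
Cov(S,T) = E[ST] − E[S]E[T] = -1.36 − (-0.32)(2.6) = -0.528
Var(S) = 3.8976,  Var(T) = 1.44
ρ = -0.528 / √(3.8976·1.44) ≈ -0.223

-0.223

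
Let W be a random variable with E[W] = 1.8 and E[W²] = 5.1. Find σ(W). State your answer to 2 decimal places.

Var(W) = 5.1 − (1.8)² = 1.86
σ(W) = √1.86 ≈ 1.36

1.36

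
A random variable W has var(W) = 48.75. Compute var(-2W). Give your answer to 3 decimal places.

195.000

var(-2W) = (-2)²·var(W) = 4·48.75 = 195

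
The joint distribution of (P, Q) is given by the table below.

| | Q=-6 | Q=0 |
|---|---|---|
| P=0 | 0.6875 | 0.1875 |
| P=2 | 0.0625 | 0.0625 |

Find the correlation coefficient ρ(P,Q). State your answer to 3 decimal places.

E[P] = 0.25,  E[Q] = -4.5
E[PQ] = -0.75
Cov(P,Q) = E[PQ] − E[P]E[Q] = -0.75 − (0.25)(-4.5) = 0.375
Var(P) = 0.4375,  Var(Q) = 6.75
ρ = 0.375 / √(0.4375·6.75) ≈ 0.218

0.218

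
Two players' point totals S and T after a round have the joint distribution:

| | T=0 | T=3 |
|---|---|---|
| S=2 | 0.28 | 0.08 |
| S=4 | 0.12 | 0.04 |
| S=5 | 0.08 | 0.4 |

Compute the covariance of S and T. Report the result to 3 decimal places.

1.094

E[S] = 3.76,  E[T] = 1.56
E[ST] = 6.96
Cov(S,T) = E[ST] − E[S]E[T] = 6.96 − (3.76)(1.56) = 1.0944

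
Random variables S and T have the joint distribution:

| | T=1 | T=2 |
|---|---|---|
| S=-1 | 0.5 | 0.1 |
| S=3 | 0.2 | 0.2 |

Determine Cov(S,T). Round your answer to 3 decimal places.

E[S] = 0.6,  E[T] = 1.3
E[ST] = 1.1
Cov(S,T) = E[ST] − E[S]E[T] = 1.1 − (0.6)(1.3) = 0.32

0.320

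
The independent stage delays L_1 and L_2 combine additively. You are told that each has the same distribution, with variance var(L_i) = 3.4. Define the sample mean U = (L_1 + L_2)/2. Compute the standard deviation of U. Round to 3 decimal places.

By independence, var(U) = (0.5)²var(L_1) + (0.5)²var(L_2)
= (0.5)²·3.4 + (0.5)²·3.4 = 1.7
SD(U) = √1.7 ≈ 1.304

1.304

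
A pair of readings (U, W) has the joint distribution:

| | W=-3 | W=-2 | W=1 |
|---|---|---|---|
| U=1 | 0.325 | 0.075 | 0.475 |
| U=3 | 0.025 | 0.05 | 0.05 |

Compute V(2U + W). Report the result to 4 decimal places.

E[U] = 1.25,  E[W] = -0.775,  E[UW] = -1.025
V(U) = 2 − (1.25)² = 0.4375;  V(W) = 4.175 − (-0.775)² = 3.574375
cov(U,W) = -1.025 − (1.25)(-0.775) = -0.05625
V(2U + W) = (2)²·0.4375 + (1)²·3.574375 + 2·(2)·(1)·-0.05625 = 5.099375

5.0994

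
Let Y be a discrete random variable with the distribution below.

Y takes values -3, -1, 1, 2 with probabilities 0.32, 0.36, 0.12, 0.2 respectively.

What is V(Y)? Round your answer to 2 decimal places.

3.52

E[Y] = (-3)(0.32) + (-1)(0.36) + (1)(0.12) + (2)(0.2) = -0.8
E[Y²] = (-3)²(0.32) + (-1)²(0.36) + (1)²(0.12) + (2)²(0.2) = 4.16
V(Y) = E[Y²] − (E[Y])² = 4.16 − (-0.8)² = 3.52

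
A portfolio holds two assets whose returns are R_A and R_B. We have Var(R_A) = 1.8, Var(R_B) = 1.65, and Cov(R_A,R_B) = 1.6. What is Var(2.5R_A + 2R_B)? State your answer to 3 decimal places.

33.850

Var(2.5R_A + 2R_B) = (2.5)²·Var(R_A) + (2)²·Var(R_B) + 2·(2.5)·(2)·Cov(R_A,R_B)
= 6.25·1.8 + 4·1.65 + 10·1.6 = 33.85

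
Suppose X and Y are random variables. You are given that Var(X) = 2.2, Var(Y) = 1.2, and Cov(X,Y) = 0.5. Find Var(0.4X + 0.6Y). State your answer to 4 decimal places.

1.0240

Var(0.4X + 0.6Y) = (0.4)²·Var(X) + (0.6)²·Var(Y) + 2·(0.4)·(0.6)·Cov(X,Y)
= 0.16·2.2 + 0.36·1.2 + 0.48·0.5 = 1.024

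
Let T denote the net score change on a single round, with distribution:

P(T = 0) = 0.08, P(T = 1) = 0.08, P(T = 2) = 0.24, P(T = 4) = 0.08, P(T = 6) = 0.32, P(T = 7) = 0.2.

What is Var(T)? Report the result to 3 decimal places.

6.000

E[T] = (0)(0.08) + (1)(0.08) + (2)(0.24) + (4)(0.08) + (6)(0.32) + (7)(0.2) = 4.2
E[T²] = (0)²(0.08) + (1)²(0.08) + (2)²(0.24) + (4)²(0.08) + (6)²(0.32) + (7)²(0.2) = 23.64
Var(T) = E[T²] − (E[T])² = 23.64 − (4.2)² = 6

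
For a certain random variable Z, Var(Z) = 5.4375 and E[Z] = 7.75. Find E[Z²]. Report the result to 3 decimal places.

E[Z²] = Var(Z) + (E[Z])² = 5.4375 + (7.75)² = 65.5

65.500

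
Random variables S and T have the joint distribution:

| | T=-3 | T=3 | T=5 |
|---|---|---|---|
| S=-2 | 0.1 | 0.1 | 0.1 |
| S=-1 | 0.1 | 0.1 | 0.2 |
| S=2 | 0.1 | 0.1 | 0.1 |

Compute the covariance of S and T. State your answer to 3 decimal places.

-0.200

E[S] = -0.4,  E[T] = 2
E[ST] = -1
Cov(S,T) = E[ST] − E[S]E[T] = -1 − (-0.4)(2) = -0.2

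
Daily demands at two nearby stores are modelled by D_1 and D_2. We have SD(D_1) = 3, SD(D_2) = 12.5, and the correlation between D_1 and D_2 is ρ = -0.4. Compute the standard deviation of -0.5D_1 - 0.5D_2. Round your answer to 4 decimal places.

V(D_1) = (3)² = 9;  V(D_2) = (12.5)² = 156.25
cov(D_1,D_2) = ρ·SD(D_1)·SD(D_2) = -0.4·3·12.5 = -15
V(-0.5D_1 - 0.5D_2) = (-0.5)²·V(D_1) + (-0.5)²·V(D_2) + 2·(-0.5)·(-0.5)·cov(D_1,D_2)
= 0.25·9 + 0.25·156.25 + 0.5·-15 = 33.8125
SD(-0.5D_1 - 0.5D_2) = √33.8125 ≈ 5.8149

5.8149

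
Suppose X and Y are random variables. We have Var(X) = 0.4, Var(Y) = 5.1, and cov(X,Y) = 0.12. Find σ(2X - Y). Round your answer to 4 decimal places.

Var(2X - Y) = (2)²·Var(X) + (-1)²·Var(Y) + 2·(2)·(-1)·cov(X,Y)
= 4·0.4 + 1·5.1 + -4·0.12 = 6.22
σ(2X - Y) = √6.22 ≈ 2.4940

2.4940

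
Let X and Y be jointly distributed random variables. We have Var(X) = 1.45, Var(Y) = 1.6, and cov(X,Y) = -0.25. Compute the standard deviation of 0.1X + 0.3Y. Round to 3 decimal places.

Var(0.1X + 0.3Y) = (0.1)²·Var(X) + (0.3)²·Var(Y) + 2·(0.1)·(0.3)·cov(X,Y)
= 0.01·1.45 + 0.09·1.6 + 0.06·-0.25 = 0.1435
sd(0.1X + 0.3Y) = √0.1435 ≈ 0.379

0.379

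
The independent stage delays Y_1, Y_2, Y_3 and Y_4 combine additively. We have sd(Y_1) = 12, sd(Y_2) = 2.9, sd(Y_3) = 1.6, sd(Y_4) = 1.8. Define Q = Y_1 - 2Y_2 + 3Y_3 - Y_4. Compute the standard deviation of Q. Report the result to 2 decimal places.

14.28

var(Y_1) = 144, var(Y_2) = 8.41, var(Y_3) = 2.56, var(Y_4) = 3.24
By independence, var(Q) = (1)²var(Y_1) + (-2)²var(Y_2) + (3)²var(Y_3) + (-1)²var(Y_4)
= (1)²·144 + (-2)²·8.41 + (3)²·2.56 + (-1)²·3.24 = 203.92
sd(Q) = √203.92 ≈ 14.28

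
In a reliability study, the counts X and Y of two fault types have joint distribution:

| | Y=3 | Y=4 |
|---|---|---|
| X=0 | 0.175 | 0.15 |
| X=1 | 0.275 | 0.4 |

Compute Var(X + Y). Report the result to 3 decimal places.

E[X] = 0.675,  E[Y] = 3.55,  E[XY] = 2.425
Var(X) = 0.675 − (0.675)² = 0.219375;  Var(Y) = 12.85 − (3.55)² = 0.2475
Cov(X,Y) = 2.425 − (0.675)(3.55) = 0.02875
Var(X + Y) = (1)²·0.219375 + (1)²·0.2475 + 2·(1)·(1)·0.02875 = 0.524375

0.524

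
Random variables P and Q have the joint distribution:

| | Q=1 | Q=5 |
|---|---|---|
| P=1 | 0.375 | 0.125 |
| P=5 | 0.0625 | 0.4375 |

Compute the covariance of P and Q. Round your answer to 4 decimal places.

E[P] = 3,  E[Q] = 3.25
E[PQ] = 12.25
Cov(P,Q) = E[PQ] − E[P]E[Q] = 12.25 − (3)(3.25) = 2.5

2.5000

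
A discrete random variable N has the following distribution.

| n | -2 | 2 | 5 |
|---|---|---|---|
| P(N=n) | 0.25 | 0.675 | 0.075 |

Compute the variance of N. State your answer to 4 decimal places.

E[N] = (-2)(0.25) + (2)(0.675) + (5)(0.075) = 1.225
E[N²] = (-2)²(0.25) + (2)²(0.675) + (5)²(0.075) = 5.575
Var(N) = E[N²] − (E[N])² = 5.575 − (1.225)² = 4.074375

4.0744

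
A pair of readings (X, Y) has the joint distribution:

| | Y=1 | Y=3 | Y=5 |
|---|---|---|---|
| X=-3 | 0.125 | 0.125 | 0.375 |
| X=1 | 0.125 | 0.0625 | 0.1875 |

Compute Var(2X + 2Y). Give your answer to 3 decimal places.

E[X] = -1.5,  E[Y] = 3.625,  E[XY] = -5.875
Var(X) = 6 − (-1.5)² = 3.75;  Var(Y) = 16 − (3.625)² = 2.859375
Cov(X,Y) = -5.875 − (-1.5)(3.625) = -0.4375
Var(2X + 2Y) = (2)²·3.75 + (2)²·2.859375 + 2·(2)·(2)·-0.4375 = 22.9375

22.938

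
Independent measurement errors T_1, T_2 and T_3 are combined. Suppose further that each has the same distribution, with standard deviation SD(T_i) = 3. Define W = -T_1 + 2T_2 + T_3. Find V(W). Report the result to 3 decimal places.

V(T_i) = (3)² = 9
By independence, V(W) = (-1)²V(T_1) + (2)²V(T_2) + (1)²V(T_3)
= (-1)²·9 + (2)²·9 + (1)²·9 = 54

54.000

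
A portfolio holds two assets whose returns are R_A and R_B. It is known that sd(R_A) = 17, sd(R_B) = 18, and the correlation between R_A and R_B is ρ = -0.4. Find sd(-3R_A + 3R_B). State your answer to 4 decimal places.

Var(R_A) = (17)² = 289;  Var(R_B) = (18)² = 324
cov(R_A,R_B) = ρ·sd(R_A)·sd(R_B) = -0.4·17·18 = -122.4
Var(-3R_A + 3R_B) = (-3)²·Var(R_A) + (3)²·Var(R_B) + 2·(-3)·(3)·cov(R_A,R_B)
= 9·289 + 9·324 + -18·-122.4 = 7720.2
sd(-3R_A + 3R_B) = √7720.2 ≈ 87.8647

87.8647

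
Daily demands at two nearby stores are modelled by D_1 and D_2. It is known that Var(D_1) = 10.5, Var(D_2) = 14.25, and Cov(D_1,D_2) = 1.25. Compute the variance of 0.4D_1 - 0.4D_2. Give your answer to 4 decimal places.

Var(0.4D_1 - 0.4D_2) = (0.4)²·Var(D_1) + (-0.4)²·Var(D_2) + 2·(0.4)·(-0.4)·Cov(D_1,D_2)
= 0.16·10.5 + 0.16·14.25 + -0.32·1.25 = 3.56

3.5600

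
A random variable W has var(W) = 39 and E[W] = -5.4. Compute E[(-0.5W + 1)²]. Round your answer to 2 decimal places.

23.44

E[-0.5W + 1] = -0.5·-5.4 + 1 = 3.7
var(-0.5W + 1) = (-0.5)²·39 = 9.75
E[(-0.5W + 1)²] = var((-0.5W + 1)) + (E[(-0.5W + 1)])² = 9.75 + (3.7)² = 23.44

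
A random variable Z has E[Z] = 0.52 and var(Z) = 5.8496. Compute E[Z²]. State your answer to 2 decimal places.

E[Z²] = var(Z) + (E[Z])² = 5.8496 + (0.52)² = 6.12

6.12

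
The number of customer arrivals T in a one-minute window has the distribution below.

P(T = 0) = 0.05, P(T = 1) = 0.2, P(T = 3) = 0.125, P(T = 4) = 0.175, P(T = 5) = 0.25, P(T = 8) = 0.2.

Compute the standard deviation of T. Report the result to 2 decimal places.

2.48

E[T] = (0)(0.05) + (1)(0.2) + (3)(0.125) + (4)(0.175) + (5)(0.25) + (8)(0.2) = 4.125
E[T²] = (0)²(0.05) + (1)²(0.2) + (3)²(0.125) + (4)²(0.175) + (5)²(0.25) + (8)²(0.2) = 23.175
Var(T) = E[T²] − (E[T])² = 23.175 − (4.125)² = 6.159375
sd(T) = √6.159375 ≈ 2.48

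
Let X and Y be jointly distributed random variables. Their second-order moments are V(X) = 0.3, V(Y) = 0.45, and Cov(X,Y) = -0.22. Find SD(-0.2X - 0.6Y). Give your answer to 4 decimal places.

V(-0.2X - 0.6Y) = (-0.2)²·V(X) + (-0.6)²·V(Y) + 2·(-0.2)·(-0.6)·Cov(X,Y)
= 0.04·0.3 + 0.36·0.45 + 0.24·-0.22 = 0.1212
SD(-0.2X - 0.6Y) = √0.1212 ≈ 0.3481

0.3481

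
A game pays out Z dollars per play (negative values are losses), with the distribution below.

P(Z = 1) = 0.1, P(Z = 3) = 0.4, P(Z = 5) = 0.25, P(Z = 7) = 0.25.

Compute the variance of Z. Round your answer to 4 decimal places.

3.7100

E[Z] = (1)(0.1) + (3)(0.4) + (5)(0.25) + (7)(0.25) = 4.3
E[Z²] = (1)²(0.1) + (3)²(0.4) + (5)²(0.25) + (7)²(0.25) = 22.2
Var(Z) = E[Z²] − (E[Z])² = 22.2 − (4.3)² = 3.71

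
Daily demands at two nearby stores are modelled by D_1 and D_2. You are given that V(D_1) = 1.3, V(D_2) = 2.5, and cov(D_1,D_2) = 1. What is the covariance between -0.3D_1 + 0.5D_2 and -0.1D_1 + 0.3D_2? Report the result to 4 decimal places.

cov(-0.3D_1 + 0.5D_2, -0.1D_1 + 0.3D_2) = (-0.3)(-0.1)V(D_1) + (0.5)(0.3)V(D_2) + [(-0.3)(0.3) + (0.5)(-0.1)]cov(D_1,D_2)
= 0.03·1.3 + 0.15·2.5 + -0.14·1 = 0.274

0.2740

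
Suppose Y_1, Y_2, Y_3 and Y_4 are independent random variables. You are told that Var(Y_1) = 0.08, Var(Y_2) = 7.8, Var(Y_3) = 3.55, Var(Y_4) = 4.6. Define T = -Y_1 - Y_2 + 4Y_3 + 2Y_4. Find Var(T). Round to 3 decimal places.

By independence, Var(T) = (-1)²Var(Y_1) + (-1)²Var(Y_2) + (4)²Var(Y_3) + (2)²Var(Y_4)
= (-1)²·0.08 + (-1)²·7.8 + (4)²·3.55 + (2)²·4.6 = 83.08

83.080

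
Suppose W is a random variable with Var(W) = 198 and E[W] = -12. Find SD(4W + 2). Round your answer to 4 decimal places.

56.2850

Var(4W + 2) = (4)²·198 = 3168
SD(4W + 2) = √3168 ≈ 56.2850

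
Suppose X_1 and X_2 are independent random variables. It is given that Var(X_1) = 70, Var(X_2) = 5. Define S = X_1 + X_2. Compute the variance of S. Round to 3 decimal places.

75.000

By independence, Var(S) = (1)²Var(X_1) + (1)²Var(X_2)
= (1)²·70 + (1)²·5 = 75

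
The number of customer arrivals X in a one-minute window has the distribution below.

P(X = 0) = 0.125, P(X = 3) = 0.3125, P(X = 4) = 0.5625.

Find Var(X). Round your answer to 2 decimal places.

E[X] = (0)(0.125) + (3)(0.3125) + (4)(0.5625) = 3.1875
E[X²] = (0)²(0.125) + (3)²(0.3125) + (4)²(0.5625) = 11.8125
Var(X) = E[X²] − (E[X])² = 11.8125 − (3.1875)² = 1.65234375

1.65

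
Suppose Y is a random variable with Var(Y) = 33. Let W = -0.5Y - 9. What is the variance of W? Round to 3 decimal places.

8.250

Var(-0.5Y - 9) = (-0.5)²·Var(Y) = 0.25·33 = 8.25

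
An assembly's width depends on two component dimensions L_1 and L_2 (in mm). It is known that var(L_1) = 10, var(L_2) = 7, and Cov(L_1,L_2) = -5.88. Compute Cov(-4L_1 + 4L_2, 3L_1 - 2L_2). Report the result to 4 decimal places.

-293.6000

Cov(-4L_1 + 4L_2, 3L_1 - 2L_2) = (-4)(3)var(L_1) + (4)(-2)var(L_2) + [(-4)(-2) + (4)(3)]Cov(L_1,L_2)
= -12·10 + -8·7 + 20·-5.88 = -293.6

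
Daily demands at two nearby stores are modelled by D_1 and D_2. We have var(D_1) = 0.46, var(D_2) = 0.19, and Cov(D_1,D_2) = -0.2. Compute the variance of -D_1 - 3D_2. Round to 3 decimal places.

0.970

var(-D_1 - 3D_2) = (-1)²·var(D_1) + (-3)²·var(D_2) + 2·(-1)·(-3)·Cov(D_1,D_2)
= 1·0.46 + 9·0.19 + 6·-0.2 = 0.97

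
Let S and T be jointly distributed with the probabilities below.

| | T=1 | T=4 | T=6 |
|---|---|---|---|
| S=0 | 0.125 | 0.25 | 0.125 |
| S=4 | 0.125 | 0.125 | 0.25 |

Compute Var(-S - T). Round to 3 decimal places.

8.750

E[S] = 2,  E[T] = 4,  E[ST] = 8.5
Var(S) = 8 − (2)² = 4;  Var(T) = 19.75 − (4)² = 3.75
Cov(S,T) = 8.5 − (2)(4) = 0.5
Var(-S - T) = (-1)²·4 + (-1)²·3.75 + 2·(-1)·(-1)·0.5 = 8.75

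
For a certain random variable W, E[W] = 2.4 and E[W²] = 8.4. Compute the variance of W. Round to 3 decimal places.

2.640

var(W) = 8.4 − (2.4)² = 2.64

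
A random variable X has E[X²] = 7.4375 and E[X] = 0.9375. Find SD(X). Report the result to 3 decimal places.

Var(X) = 7.4375 − (0.9375)² = 6.55859375
SD(X) = √6.55859375 ≈ 2.561

2.561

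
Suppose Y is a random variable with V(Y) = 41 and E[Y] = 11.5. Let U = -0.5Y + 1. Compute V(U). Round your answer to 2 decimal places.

V(-0.5Y + 1) = (-0.5)²·V(Y) = 0.25·41 = 10.25

10.25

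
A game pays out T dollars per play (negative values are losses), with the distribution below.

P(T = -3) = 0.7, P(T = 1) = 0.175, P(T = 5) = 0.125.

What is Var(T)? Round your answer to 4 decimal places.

7.9100

E[T] = (-3)(0.7) + (1)(0.175) + (5)(0.125) = -1.3
E[T²] = (-3)²(0.7) + (1)²(0.175) + (5)²(0.125) = 9.6
Var(T) = E[T²] − (E[T])² = 9.6 − (-1.3)² = 7.91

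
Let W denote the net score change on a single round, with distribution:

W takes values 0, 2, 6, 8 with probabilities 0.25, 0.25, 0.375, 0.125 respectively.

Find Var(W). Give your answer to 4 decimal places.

E[W] = (0)(0.25) + (2)(0.25) + (6)(0.375) + (8)(0.125) = 3.75
E[W²] = (0)²(0.25) + (2)²(0.25) + (6)²(0.375) + (8)²(0.125) = 22.5
Var(W) = E[W²] − (E[W])² = 22.5 − (3.75)² = 8.4375

8.4375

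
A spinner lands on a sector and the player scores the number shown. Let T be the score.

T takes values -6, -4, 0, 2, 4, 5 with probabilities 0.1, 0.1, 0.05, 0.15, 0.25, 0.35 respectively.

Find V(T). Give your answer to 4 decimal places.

14.3475

E[T] = (-6)(0.1) + (-4)(0.1) + (0)(0.05) + (2)(0.15) + (4)(0.25) + (5)(0.35) = 2.05
E[T²] = (-6)²(0.1) + (-4)²(0.1) + (0)²(0.05) + (2)²(0.15) + (4)²(0.25) + (5)²(0.35) = 18.55
V(T) = E[T²] − (E[T])² = 18.55 − (2.05)² = 14.3475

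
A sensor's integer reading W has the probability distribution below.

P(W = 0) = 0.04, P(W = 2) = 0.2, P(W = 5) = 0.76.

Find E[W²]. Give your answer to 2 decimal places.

19.80

E[W²] = (0)²(0.04) + (2)²(0.2) + (5)²(0.76) = 19.8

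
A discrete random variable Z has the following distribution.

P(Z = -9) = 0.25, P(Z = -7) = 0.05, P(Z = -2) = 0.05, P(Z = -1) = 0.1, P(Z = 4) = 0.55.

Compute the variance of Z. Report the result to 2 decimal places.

E[Z] = (-9)(0.25) + (-7)(0.05) + (-2)(0.05) + (-1)(0.1) + (4)(0.55) = -0.6
E[Z²] = (-9)²(0.25) + (-7)²(0.05) + (-2)²(0.05) + (-1)²(0.1) + (4)²(0.55) = 31.8
V(Z) = E[Z²] − (E[Z])² = 31.8 − (-0.6)² = 31.44

31.44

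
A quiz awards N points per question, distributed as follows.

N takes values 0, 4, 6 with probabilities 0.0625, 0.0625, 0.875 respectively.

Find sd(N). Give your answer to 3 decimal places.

E[N] = (0)(0.0625) + (4)(0.0625) + (6)(0.875) = 5.5
E[N²] = (0)²(0.0625) + (4)²(0.0625) + (6)²(0.875) = 32.5
var(N) = E[N²] − (E[N])² = 32.5 − (5.5)² = 2.25
sd(N) = √2.25 ≈ 1.500

1.500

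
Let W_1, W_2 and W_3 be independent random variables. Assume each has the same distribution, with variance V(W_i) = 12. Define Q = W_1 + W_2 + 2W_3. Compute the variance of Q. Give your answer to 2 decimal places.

By independence, V(Q) = (1)²V(W_1) + (1)²V(W_2) + (2)²V(W_3)
= (1)²·12 + (1)²·12 + (2)²·12 = 72

72.00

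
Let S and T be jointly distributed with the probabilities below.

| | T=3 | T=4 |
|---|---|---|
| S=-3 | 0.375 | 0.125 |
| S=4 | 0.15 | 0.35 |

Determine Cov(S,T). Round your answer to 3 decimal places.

0.788

E[S] = 0.5,  E[T] = 3.475
E[ST] = 2.525
Cov(S,T) = E[ST] − E[S]E[T] = 2.525 − (0.5)(3.475) = 0.7875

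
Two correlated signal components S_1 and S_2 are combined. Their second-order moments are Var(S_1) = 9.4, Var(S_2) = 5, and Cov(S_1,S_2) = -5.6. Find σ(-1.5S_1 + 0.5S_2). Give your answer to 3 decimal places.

Var(-1.5S_1 + 0.5S_2) = (-1.5)²·Var(S_1) + (0.5)²·Var(S_2) + 2·(-1.5)·(0.5)·Cov(S_1,S_2)
= 2.25·9.4 + 0.25·5 + -1.5·-5.6 = 30.8
σ(-1.5S_1 + 0.5S_2) = √30.8 ≈ 5.550

5.550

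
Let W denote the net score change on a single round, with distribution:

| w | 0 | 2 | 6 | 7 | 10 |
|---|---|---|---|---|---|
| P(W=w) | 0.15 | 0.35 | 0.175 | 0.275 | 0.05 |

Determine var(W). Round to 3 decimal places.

8.744

E[W] = (0)(0.15) + (2)(0.35) + (6)(0.175) + (7)(0.275) + (10)(0.05) = 4.175
E[W²] = (0)²(0.15) + (2)²(0.35) + (6)²(0.175) + (7)²(0.275) + (10)²(0.05) = 26.175
var(W) = E[W²] − (E[W])² = 26.175 − (4.175)² = 8.744375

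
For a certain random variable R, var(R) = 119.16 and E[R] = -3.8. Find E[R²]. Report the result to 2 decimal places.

133.60

E[R²] = var(R) + (E[R])² = 119.16 + (-3.8)² = 133.6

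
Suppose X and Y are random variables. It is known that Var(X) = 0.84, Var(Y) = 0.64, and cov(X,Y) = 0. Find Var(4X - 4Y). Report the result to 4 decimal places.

23.6800

Var(4X - 4Y) = (4)²·Var(X) + (-4)²·Var(Y) + 2·(4)·(-4)·cov(X,Y)
= 16·0.84 + 16·0.64 + -32·0 = 23.68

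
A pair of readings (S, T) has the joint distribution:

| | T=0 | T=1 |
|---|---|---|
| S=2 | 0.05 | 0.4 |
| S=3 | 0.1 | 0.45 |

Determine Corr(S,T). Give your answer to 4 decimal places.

-0.0985

E[S] = 2.55,  E[T] = 0.85
E[ST] = 2.15
Cov(S,T) = E[ST] − E[S]E[T] = 2.15 − (2.55)(0.85) = -0.0175
Var(S) = 0.2475,  Var(T) = 0.1275
ρ = -0.0175 / √(0.2475·0.1275) ≈ -0.0985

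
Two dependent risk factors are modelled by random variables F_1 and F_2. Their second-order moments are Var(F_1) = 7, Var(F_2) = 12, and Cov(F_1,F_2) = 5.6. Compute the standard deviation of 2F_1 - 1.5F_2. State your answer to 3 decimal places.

Var(2F_1 - 1.5F_2) = (2)²·Var(F_1) + (-1.5)²·Var(F_2) + 2·(2)·(-1.5)·Cov(F_1,F_2)
= 4·7 + 2.25·12 + -6·5.6 = 21.4
sd(2F_1 - 1.5F_2) = √21.4 ≈ 4.626

4.626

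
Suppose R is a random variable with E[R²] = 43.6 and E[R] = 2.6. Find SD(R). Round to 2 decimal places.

Var(R) = 43.6 − (2.6)² = 36.84
SD(R) = √36.84 ≈ 6.07

6.07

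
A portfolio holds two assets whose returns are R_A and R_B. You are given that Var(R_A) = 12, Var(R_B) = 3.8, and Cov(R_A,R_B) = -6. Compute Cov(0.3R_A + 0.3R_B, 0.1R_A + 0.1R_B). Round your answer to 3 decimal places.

Cov(0.3R_A + 0.3R_B, 0.1R_A + 0.1R_B) = (0.3)(0.1)Var(R_A) + (0.3)(0.1)Var(R_B) + [(0.3)(0.1) + (0.3)(0.1)]Cov(R_A,R_B)
= 0.03·12 + 0.03·3.8 + 0.06·-6 = 0.114

0.114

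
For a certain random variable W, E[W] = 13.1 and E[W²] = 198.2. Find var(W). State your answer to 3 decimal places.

26.590

var(W) = 198.2 − (13.1)² = 26.59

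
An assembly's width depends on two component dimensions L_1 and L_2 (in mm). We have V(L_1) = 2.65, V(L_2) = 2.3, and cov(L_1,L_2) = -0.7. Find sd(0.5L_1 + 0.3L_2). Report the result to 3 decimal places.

V(0.5L_1 + 0.3L_2) = (0.5)²·V(L_1) + (0.3)²·V(L_2) + 2·(0.5)·(0.3)·cov(L_1,L_2)
= 0.25·2.65 + 0.09·2.3 + 0.3·-0.7 = 0.6595
sd(0.5L_1 + 0.3L_2) = √0.6595 ≈ 0.812

0.812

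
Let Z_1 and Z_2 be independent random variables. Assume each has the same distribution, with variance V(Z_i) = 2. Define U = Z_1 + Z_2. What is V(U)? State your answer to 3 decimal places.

By independence, V(U) = (1)²V(Z_1) + (1)²V(Z_2)
= (1)²·2 + (1)²·2 = 4

4.000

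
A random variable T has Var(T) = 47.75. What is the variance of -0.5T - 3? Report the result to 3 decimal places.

11.938

Var(-0.5T - 3) = (-0.5)²·Var(T) = 0.25·47.75 = 11.9375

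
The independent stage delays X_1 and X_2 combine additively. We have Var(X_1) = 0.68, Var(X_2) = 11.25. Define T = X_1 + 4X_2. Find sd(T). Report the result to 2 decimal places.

By independence, Var(T) = (1)²Var(X_1) + (4)²Var(X_2)
= (1)²·0.68 + (4)²·11.25 = 180.68
sd(T) = √180.68 ≈ 13.44

13.44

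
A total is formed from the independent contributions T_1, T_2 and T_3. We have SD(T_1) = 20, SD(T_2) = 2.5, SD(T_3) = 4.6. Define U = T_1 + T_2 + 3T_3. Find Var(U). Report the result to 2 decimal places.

596.69

Var(T_1) = 400, Var(T_2) = 6.25, Var(T_3) = 21.16
By independence, Var(U) = (1)²Var(T_1) + (1)²Var(T_2) + (3)²Var(T_3)
= (1)²·400 + (1)²·6.25 + (3)²·21.16 = 596.69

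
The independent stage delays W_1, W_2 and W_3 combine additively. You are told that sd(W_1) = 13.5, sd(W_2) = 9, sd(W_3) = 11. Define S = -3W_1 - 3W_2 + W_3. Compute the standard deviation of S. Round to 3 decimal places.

Var(W_1) = 182.25, Var(W_2) = 81, Var(W_3) = 121
By independence, Var(S) = (-3)²Var(W_1) + (-3)²Var(W_2) + (1)²Var(W_3)
= (-3)²·182.25 + (-3)²·81 + (1)²·121 = 2490.25
sd(S) = √2490.25 ≈ 49.902

49.902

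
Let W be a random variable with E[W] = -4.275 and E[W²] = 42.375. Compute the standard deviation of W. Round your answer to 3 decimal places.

V(W) = 42.375 − (-4.275)² = 24.099375
SD(W) = √24.099375 ≈ 4.909

4.909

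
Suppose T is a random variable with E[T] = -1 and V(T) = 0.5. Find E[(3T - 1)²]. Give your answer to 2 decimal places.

20.50

E[3T - 1] = 3·-1 − 1 = -4
V(3T - 1) = (3)²·0.5 = 4.5
E[(3T - 1)²] = V((3T - 1)) + (E[(3T - 1)])² = 4.5 + (-4)² = 20.5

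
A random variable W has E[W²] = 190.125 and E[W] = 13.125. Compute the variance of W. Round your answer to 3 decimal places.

17.859

Var(W) = 190.125 − (13.125)² = 17.859375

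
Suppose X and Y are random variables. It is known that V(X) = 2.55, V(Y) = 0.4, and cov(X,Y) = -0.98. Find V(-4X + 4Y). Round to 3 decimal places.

V(-4X + 4Y) = (-4)²·V(X) + (4)²·V(Y) + 2·(-4)·(4)·cov(X,Y)
= 16·2.55 + 16·0.4 + -32·-0.98 = 78.56

78.560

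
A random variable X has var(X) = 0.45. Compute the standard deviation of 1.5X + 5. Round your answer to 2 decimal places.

var(1.5X + 5) = (1.5)²·0.45 = 1.0125
σ(1.5X + 5) = √1.0125 ≈ 1.01

1.01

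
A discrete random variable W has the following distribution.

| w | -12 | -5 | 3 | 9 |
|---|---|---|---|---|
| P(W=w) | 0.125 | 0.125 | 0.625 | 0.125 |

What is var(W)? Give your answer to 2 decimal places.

E[W] = (-12)(0.125) + (-5)(0.125) + (3)(0.625) + (9)(0.125) = 0.875
E[W²] = (-12)²(0.125) + (-5)²(0.125) + (3)²(0.625) + (9)²(0.125) = 36.875
var(W) = E[W²] − (E[W])² = 36.875 − (0.875)² = 36.109375

36.11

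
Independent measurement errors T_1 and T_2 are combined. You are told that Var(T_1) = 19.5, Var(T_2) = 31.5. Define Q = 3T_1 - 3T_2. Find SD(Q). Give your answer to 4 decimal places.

By independence, Var(Q) = (3)²Var(T_1) + (-3)²Var(T_2)
= (3)²·19.5 + (-3)²·31.5 = 459
SD(Q) = √459 ≈ 21.4243

21.4243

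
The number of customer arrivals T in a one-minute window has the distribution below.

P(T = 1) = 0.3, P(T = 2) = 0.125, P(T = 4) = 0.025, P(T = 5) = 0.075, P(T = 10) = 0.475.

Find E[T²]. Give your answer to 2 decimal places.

50.58

E[T²] = (1)²(0.3) + (2)²(0.125) + (4)²(0.025) + (5)²(0.075) + (10)²(0.475) = 50.575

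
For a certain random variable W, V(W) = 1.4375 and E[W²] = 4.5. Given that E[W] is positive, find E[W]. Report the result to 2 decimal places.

1.75

(E[W])² = E[W²] − V(W) = 4.5 − 1.4375 = 3.0625
E[W] = √3.0625 = 1.75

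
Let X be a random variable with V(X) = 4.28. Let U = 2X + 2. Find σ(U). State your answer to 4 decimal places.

4.1376

V(2X + 2) = (2)²·4.28 = 17.12
σ(U) = √17.12 ≈ 4.1376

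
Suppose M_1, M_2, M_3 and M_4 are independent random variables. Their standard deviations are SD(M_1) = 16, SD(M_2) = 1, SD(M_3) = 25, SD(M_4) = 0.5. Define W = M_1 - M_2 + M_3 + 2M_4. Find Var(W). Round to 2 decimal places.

883.00

Var(M_1) = 256, Var(M_2) = 1, Var(M_3) = 625, Var(M_4) = 0.25
By independence, Var(W) = (1)²Var(M_1) + (-1)²Var(M_2) + (1)²Var(M_3) + (2)²Var(M_4)
= (1)²·256 + (-1)²·1 + (1)²·625 + (2)²·0.25 = 883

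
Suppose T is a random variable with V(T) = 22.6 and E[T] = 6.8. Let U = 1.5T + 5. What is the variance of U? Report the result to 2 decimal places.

50.85

V(1.5T + 5) = (1.5)²·V(T) = 2.25·22.6 = 50.85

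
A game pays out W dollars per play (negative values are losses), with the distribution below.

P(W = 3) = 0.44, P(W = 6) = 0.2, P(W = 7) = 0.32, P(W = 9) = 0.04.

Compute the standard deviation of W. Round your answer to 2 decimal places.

E[W] = (3)(0.44) + (6)(0.2) + (7)(0.32) + (9)(0.04) = 5.12
E[W²] = (3)²(0.44) + (6)²(0.2) + (7)²(0.32) + (9)²(0.04) = 30.08
Var(W) = E[W²] − (E[W])² = 30.08 − (5.12)² = 3.8656
SD(W) = √3.8656 ≈ 1.97

1.97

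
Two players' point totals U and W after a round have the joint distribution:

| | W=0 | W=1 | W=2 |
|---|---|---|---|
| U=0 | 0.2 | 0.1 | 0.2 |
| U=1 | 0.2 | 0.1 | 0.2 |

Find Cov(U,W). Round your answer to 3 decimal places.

0.000

E[U] = 0.5,  E[W] = 1
E[UW] = 0.5
Cov(U,W) = E[UW] − E[U]E[W] = 0.5 − (0.5)(1) = 0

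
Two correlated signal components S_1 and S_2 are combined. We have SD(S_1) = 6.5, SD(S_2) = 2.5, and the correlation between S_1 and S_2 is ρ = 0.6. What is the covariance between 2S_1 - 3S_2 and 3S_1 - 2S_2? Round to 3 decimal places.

var(S_1) = (6.5)² = 42.25;  var(S_2) = (2.5)² = 6.25
Cov(S_1,S_2) = ρ·SD(S_1)·SD(S_2) = 0.6·6.5·2.5 = 9.75
Cov(2S_1 - 3S_2, 3S_1 - 2S_2) = (2)(3)var(S_1) + (-3)(-2)var(S_2) + [(2)(-2) + (-3)(3)]Cov(S_1,S_2)
= 6·42.25 + 6·6.25 + -13·9.75 = 164.25

164.250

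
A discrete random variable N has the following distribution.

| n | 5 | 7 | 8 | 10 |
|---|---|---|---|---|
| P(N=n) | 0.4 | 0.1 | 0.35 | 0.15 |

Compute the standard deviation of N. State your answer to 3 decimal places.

1.817

E[N] = (5)(0.4) + (7)(0.1) + (8)(0.35) + (10)(0.15) = 7
E[N²] = (5)²(0.4) + (7)²(0.1) + (8)²(0.35) + (10)²(0.15) = 52.3
var(N) = E[N²] − (E[N])² = 52.3 − (7)² = 3.3
sd(N) = √3.3 ≈ 1.817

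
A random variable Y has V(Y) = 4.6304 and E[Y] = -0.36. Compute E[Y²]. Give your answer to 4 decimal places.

4.7600

E[Y²] = V(Y) + (E[Y])² = 4.6304 + (-0.36)² = 4.76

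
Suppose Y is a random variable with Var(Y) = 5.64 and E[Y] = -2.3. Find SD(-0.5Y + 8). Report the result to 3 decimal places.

Var(-0.5Y + 8) = (-0.5)²·5.64 = 1.41
SD(-0.5Y + 8) = √1.41 ≈ 1.187

1.187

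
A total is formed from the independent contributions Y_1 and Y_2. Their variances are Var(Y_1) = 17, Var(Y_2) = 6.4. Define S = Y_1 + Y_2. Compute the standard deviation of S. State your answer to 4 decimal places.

By independence, Var(S) = (1)²Var(Y_1) + (1)²Var(Y_2)
= (1)²·17 + (1)²·6.4 = 23.4
σ(S) = √23.4 ≈ 4.8374

4.8374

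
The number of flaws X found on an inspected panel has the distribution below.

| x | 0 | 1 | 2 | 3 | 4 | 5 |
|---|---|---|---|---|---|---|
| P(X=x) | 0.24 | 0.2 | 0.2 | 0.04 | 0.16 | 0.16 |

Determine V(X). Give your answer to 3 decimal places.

E[X] = (0)(0.24) + (1)(0.2) + (2)(0.2) + (3)(0.04) + (4)(0.16) + (5)(0.16) = 2.16
E[X²] = (0)²(0.24) + (1)²(0.2) + (2)²(0.2) + (3)²(0.04) + (4)²(0.16) + (5)²(0.16) = 7.92
V(X) = E[X²] − (E[X])² = 7.92 − (2.16)² = 3.2544

3.254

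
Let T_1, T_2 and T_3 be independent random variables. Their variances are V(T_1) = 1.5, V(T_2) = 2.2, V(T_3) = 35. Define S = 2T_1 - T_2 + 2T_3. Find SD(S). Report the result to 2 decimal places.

12.17

By independence, V(S) = (2)²V(T_1) + (-1)²V(T_2) + (2)²V(T_3)
= (2)²·1.5 + (-1)²·2.2 + (2)²·35 = 148.2
SD(S) = √148.2 ≈ 12.17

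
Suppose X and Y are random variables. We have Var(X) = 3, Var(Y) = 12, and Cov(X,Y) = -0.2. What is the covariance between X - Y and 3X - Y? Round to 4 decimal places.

21.8000

Cov(X - Y, 3X - Y) = (1)(3)Var(X) + (-1)(-1)Var(Y) + [(1)(-1) + (-1)(3)]Cov(X,Y)
= 3·3 + 1·12 + -4·-0.2 = 21.8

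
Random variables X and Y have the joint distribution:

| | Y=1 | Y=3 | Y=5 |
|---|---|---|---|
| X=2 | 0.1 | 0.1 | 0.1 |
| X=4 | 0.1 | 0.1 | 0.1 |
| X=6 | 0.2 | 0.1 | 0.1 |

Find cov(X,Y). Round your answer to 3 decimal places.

-0.360

E[X] = 4.2,  E[Y] = 2.8
E[XY] = 11.4
cov(X,Y) = E[XY] − E[X]E[Y] = 11.4 − (4.2)(2.8) = -0.36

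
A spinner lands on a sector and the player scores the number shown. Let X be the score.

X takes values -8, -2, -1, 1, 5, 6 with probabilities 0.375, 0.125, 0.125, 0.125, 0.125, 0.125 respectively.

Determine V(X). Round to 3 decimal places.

28.859

E[X] = (-8)(0.375) + (-2)(0.125) + (-1)(0.125) + (1)(0.125) + (5)(0.125) + (6)(0.125) = -1.875
E[X²] = (-8)²(0.375) + (-2)²(0.125) + (-1)²(0.125) + (1)²(0.125) + (5)²(0.125) + (6)²(0.125) = 32.375
V(X) = E[X²] − (E[X])² = 32.375 − (-1.875)² = 28.859375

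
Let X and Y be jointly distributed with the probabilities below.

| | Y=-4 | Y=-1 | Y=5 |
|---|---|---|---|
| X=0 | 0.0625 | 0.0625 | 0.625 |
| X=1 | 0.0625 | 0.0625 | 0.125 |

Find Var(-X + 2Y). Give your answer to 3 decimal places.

E[X] = 0.25,  E[Y] = 3.125,  E[XY] = 0.3125
Var(X) = 0.25 − (0.25)² = 0.1875;  Var(Y) = 20.875 − (3.125)² = 11.109375
Cov(X,Y) = 0.3125 − (0.25)(3.125) = -0.46875
Var(-X + 2Y) = (-1)²·0.1875 + (2)²·11.109375 + 2·(-1)·(2)·-0.46875 = 46.5

46.500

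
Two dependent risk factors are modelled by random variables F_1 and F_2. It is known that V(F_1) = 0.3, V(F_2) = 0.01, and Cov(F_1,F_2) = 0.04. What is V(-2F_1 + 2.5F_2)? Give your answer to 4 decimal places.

V(-2F_1 + 2.5F_2) = (-2)²·V(F_1) + (2.5)²·V(F_2) + 2·(-2)·(2.5)·Cov(F_1,F_2)
= 4·0.3 + 6.25·0.01 + -10·0.04 = 0.8625

0.8625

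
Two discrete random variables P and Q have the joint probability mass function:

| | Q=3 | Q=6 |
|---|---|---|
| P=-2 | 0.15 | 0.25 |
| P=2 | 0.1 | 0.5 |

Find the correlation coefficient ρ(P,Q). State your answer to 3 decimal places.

E[P] = 0.4,  E[Q] = 5.25
E[PQ] = 2.7
Cov(P,Q) = E[PQ] − E[P]E[Q] = 2.7 − (0.4)(5.25) = 0.6
V(P) = 3.84,  V(Q) = 1.6875
ρ = 0.6 / √(3.84·1.6875) ≈ 0.236

0.236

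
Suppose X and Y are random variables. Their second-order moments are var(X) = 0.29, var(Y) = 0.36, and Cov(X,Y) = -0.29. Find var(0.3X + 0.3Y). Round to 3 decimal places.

var(0.3X + 0.3Y) = (0.3)²·var(X) + (0.3)²·var(Y) + 2·(0.3)·(0.3)·Cov(X,Y)
= 0.09·0.29 + 0.09·0.36 + 0.18·-0.29 = 0.0063

0.006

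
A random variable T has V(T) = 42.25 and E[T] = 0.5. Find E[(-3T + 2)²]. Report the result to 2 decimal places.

E[-3T + 2] = -3·0.5 + 2 = 0.5
V(-3T + 2) = (-3)²·42.25 = 380.25
E[(-3T + 2)²] = V((-3T + 2)) + (E[(-3T + 2)])² = 380.25 + (0.5)² = 380.5

380.50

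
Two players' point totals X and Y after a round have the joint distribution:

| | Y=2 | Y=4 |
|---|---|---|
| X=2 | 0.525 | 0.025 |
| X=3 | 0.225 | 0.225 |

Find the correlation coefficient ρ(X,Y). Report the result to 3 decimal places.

0.522

E[X] = 2.45,  E[Y] = 2.5
E[XY] = 6.35
cov(X,Y) = E[XY] − E[X]E[Y] = 6.35 − (2.45)(2.5) = 0.225
V(X) = 0.2475,  V(Y) = 0.75
ρ = 0.225 / √(0.2475·0.75) ≈ 0.522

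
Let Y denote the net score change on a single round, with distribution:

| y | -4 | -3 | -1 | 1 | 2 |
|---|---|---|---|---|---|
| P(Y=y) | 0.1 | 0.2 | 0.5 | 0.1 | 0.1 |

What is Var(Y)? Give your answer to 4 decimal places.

2.9600

E[Y] = (-4)(0.1) + (-3)(0.2) + (-1)(0.5) + (1)(0.1) + (2)(0.1) = -1.2
E[Y²] = (-4)²(0.1) + (-3)²(0.2) + (-1)²(0.5) + (1)²(0.1) + (2)²(0.1) = 4.4
Var(Y) = E[Y²] − (E[Y])² = 4.4 − (-1.2)² = 2.96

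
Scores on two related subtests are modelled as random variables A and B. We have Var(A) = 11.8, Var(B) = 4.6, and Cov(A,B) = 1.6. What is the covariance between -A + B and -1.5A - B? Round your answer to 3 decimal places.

12.300

Cov(-A + B, -1.5A - B) = (-1)(-1.5)Var(A) + (1)(-1)Var(B) + [(-1)(-1) + (1)(-1.5)]Cov(A,B)
= 1.5·11.8 + -1·4.6 + -0.5·1.6 = 12.3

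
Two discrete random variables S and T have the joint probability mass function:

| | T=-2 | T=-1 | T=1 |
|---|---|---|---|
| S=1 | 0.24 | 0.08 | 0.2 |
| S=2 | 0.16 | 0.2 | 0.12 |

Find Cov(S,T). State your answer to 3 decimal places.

-0.035

E[S] = 1.48,  E[T] = -0.76
E[ST] = -1.16
Cov(S,T) = E[ST] − E[S]E[T] = -1.16 − (1.48)(-0.76) = -0.0352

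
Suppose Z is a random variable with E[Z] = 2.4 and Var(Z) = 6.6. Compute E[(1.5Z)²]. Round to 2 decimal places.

E[1.5Z] = 1.5·2.4 = 3.6
Var(1.5Z) = (1.5)²·6.6 = 14.85
E[(1.5Z)²] = Var((1.5Z)) + (E[(1.5Z)])² = 14.85 + (3.6)² = 27.81

27.81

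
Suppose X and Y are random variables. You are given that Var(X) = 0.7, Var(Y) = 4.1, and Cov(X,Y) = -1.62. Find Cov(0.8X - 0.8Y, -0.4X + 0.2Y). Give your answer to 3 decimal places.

Cov(0.8X - 0.8Y, -0.4X + 0.2Y) = (0.8)(-0.4)Var(X) + (-0.8)(0.2)Var(Y) + [(0.8)(0.2) + (-0.8)(-0.4)]Cov(X,Y)
= -0.32·0.7 + -0.16·4.1 + 0.48·-1.62 = -1.6576

-1.658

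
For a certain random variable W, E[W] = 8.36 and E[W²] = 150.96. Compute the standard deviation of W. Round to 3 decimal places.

9.004

var(W) = 150.96 − (8.36)² = 81.0704
SD(W) = √81.0704 ≈ 9.004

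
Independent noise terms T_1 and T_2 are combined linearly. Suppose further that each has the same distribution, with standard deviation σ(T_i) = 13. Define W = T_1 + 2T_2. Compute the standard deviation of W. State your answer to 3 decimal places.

V(T_i) = (13)² = 169
By independence, V(W) = (1)²V(T_1) + (2)²V(T_2)
= (1)²·169 + (2)²·169 = 845
σ(W) = √845 ≈ 29.069

29.069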